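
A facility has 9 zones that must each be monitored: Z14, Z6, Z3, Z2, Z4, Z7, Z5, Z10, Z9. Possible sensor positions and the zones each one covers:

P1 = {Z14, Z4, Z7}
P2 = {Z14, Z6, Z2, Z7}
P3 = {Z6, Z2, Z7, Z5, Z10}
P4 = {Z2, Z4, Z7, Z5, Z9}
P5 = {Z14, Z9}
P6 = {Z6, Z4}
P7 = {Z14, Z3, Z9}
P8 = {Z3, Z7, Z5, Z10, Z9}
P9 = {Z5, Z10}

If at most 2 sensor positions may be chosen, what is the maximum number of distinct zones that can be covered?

Choosing P2, P8 covers {Z14, Z6, Z3, Z2, Z7, Z5, Z10, Z9} — 8 zones.
No choice of 2 sensor positions does better; here Z4 is left uncovered.

8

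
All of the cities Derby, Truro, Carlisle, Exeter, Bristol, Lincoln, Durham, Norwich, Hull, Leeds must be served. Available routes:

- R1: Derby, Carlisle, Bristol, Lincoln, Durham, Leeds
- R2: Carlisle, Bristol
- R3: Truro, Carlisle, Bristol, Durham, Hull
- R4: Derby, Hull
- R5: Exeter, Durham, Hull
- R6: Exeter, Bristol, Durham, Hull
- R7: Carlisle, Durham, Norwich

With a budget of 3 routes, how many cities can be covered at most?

Choosing R1, R3, R5 covers {Derby, Truro, Carlisle, Exeter, Bristol, Lincoln, Durham, Hull, Leeds} — 9 cities.
No choice of 3 routes does better; here Norwich is left uncovered.

9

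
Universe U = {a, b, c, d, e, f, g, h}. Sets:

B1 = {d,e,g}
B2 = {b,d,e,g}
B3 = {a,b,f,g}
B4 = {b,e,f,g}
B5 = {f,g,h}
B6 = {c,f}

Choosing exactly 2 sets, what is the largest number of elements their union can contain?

6

Choosing B1, B3 covers {a, b, d, e, f, g} — 6 elements.
No choice of 2 sets does better; here c, h are left uncovered.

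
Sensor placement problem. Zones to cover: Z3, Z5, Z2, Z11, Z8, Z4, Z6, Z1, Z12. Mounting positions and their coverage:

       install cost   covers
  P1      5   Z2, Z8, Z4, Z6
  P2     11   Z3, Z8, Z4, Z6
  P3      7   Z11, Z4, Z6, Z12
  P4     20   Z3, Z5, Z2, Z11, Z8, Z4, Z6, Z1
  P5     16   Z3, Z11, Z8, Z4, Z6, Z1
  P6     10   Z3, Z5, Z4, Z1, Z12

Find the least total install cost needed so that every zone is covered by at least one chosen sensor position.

22

P1, P3, P6 cover every zone at install cost 5 + 7 + 10 = 22.
Any cover uses at least 2 sensor positions; among all covering selections none totals below 22.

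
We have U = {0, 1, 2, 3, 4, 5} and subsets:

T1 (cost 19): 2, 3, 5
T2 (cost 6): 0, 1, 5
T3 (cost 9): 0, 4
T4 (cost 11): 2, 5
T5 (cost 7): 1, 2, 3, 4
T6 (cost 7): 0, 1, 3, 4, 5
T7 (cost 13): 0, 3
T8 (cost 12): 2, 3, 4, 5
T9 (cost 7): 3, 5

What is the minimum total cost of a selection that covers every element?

13

T2, T5 cover every element at cost 6 + 7 = 13.
Any cover uses at least 2 sets; among all covering selections none totals below 13.
Greedy by coverage-per-cost would pick T6, T5 for 14 — worse than the optimum 13.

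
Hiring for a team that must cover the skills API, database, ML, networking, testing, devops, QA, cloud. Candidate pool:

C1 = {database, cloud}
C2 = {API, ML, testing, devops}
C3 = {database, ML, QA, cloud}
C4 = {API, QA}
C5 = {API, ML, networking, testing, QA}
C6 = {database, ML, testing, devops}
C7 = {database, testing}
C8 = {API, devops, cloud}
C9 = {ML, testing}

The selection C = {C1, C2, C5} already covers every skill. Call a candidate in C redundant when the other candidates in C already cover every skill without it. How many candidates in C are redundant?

Drop C1: database, cloud uncovered — not redundant.
Drop C2: devops uncovered — not redundant.
Drop C5: networking, QA uncovered — not redundant.
None of the candidates in C is redundant.

0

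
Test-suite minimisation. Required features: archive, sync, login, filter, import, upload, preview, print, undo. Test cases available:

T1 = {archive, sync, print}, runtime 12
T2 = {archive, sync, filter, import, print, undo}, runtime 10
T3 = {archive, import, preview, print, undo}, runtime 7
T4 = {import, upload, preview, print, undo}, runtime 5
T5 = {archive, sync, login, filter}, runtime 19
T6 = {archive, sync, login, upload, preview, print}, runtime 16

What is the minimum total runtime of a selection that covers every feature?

T4, T5 cover every feature at runtime 5 + 19 = 24.
Any cover uses at least 2 test cases; among all covering selections none totals below 24.
Greedy by coverage-per-runtime would pick T4, T2, T6 for 31 — worse than the optimum 24.

24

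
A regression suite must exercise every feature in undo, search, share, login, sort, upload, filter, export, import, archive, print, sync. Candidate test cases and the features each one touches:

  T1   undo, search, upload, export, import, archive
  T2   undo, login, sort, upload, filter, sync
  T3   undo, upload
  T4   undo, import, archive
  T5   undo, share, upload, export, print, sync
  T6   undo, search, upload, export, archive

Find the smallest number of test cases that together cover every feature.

3

T1, T2, T5 together cover {undo, search, share, login, sort, upload, filter, export, import, archive, print, sync} — every feature.
No 2 of the 6 test cases cover everything (all 15 pairs fall short), so 3 is minimum.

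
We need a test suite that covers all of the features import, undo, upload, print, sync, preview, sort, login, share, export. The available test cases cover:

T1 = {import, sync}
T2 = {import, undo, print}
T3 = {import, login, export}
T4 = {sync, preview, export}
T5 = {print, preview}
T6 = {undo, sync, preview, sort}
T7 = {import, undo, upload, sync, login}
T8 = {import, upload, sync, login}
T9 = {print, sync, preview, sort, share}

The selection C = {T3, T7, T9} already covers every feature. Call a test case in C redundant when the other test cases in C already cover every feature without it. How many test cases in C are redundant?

0

Drop T3: export uncovered — not redundant.
Drop T7: undo, upload uncovered — not redundant.
Drop T9: print, preview, sort, share uncovered — not redundant.
None of the test cases in C is redundant.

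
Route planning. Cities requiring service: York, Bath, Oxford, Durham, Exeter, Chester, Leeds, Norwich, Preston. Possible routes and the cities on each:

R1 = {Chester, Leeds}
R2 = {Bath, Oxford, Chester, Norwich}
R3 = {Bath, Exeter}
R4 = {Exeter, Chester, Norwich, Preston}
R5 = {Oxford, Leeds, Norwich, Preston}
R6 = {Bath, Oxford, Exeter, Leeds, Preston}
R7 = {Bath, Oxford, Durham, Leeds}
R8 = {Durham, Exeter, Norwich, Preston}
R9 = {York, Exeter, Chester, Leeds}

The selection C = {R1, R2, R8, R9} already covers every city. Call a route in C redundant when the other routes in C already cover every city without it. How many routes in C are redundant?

1

Drop R1: the rest still cover every city — redundant.
Drop R2: Bath, Oxford uncovered — not redundant.
Drop R8: Durham, Preston uncovered — not redundant.
Drop R9: York uncovered — not redundant.
1 redundant: R1.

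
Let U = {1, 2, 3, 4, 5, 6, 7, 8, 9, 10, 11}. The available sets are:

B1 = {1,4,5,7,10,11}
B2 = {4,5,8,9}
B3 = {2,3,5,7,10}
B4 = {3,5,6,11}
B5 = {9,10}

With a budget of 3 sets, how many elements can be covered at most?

Choosing B1, B2, B3 covers {1, 2, 3, 4, 5, 7, 8, 9, 10, 11} — 10 elements.
No choice of 3 sets does better; here 6 is left uncovered.

10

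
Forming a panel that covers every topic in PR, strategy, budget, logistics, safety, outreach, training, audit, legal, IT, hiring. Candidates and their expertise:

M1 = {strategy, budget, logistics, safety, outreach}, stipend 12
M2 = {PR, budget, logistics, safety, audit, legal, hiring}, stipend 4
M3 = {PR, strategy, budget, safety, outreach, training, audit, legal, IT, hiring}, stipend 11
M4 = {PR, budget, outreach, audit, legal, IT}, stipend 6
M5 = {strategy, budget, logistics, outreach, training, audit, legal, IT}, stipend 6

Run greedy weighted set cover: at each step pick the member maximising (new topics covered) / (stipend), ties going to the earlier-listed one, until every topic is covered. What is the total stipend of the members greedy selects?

10

Pick 1: M2 adds 7 new (PR, budget, logistics, safety, audit, legal, hiring) at stipend 4 (ratio 7/4).
Pick 2: M5 adds 4 new (strategy, outreach, training, IT) at stipend 6 (ratio 4/6).
Greedy total stipend: 4 + 6 = 10.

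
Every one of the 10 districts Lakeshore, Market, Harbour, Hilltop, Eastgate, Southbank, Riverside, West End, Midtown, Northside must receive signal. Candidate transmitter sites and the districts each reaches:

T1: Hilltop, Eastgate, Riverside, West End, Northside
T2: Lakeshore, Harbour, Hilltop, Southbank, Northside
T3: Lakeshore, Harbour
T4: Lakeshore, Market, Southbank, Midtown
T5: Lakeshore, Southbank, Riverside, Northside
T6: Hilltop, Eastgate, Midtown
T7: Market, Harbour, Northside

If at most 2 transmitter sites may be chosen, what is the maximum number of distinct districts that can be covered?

9

Choosing T1, T4 covers {Lakeshore, Market, Hilltop, Eastgate, Southbank, Riverside, West End, Midtown, Northside} — 9 districts.
No choice of 2 transmitter sites does better; here Harbour is left uncovered.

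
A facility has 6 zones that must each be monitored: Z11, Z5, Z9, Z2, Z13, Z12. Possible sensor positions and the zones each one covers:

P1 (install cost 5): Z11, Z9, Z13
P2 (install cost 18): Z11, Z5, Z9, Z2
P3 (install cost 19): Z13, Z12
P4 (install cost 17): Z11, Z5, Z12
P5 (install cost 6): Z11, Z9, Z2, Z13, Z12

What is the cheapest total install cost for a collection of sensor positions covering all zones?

23

P4, P5 cover every zone at install cost 17 + 6 = 23.
Any cover uses at least 2 sensor positions; among all covering selections none totals below 23.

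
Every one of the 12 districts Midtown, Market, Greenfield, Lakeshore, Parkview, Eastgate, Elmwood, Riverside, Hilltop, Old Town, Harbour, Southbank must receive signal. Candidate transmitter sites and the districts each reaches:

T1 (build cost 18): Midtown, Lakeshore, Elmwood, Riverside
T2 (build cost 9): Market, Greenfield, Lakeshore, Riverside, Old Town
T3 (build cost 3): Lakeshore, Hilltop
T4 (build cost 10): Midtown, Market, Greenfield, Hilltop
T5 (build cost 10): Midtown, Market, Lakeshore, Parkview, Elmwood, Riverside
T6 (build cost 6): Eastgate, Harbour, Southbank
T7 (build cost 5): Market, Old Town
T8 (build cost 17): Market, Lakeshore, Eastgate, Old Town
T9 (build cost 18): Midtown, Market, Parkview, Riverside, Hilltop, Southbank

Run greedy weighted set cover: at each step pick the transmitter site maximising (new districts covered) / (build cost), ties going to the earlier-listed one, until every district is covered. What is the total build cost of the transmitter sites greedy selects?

28

Pick 1: T3 adds 2 new (Lakeshore, Hilltop) at build cost 3 (ratio 2/3).
Pick 2: T5 adds 5 new (Midtown, Market, Parkview, Elmwood, Riverside) at build cost 10 (ratio 5/10).
Pick 3: T6 adds 3 new (Eastgate, Harbour, Southbank) at build cost 6 (ratio 3/6).
Pick 4: T2 adds 2 new (Greenfield, Old Town) at build cost 9 (ratio 2/9).
Greedy total build cost: 3 + 10 + 6 + 9 = 28.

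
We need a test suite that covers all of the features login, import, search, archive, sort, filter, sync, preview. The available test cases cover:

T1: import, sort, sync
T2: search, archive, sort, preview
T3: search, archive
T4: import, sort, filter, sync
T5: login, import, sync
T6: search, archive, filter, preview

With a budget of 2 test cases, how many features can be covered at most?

Choosing T1, T6 covers {import, search, archive, sort, filter, sync, preview} — 7 features.
No choice of 2 test cases does better; here login is left uncovered.

7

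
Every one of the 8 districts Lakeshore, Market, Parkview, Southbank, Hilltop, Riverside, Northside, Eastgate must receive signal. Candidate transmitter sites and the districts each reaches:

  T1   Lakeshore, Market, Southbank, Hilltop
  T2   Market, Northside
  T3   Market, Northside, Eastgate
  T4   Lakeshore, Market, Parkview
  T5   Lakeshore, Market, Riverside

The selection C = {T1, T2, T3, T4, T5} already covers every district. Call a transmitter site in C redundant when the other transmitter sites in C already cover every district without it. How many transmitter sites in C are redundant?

1

Drop T1: Southbank, Hilltop uncovered — not redundant.
Drop T2: the rest still cover every district — redundant.
Drop T3: Eastgate uncovered — not redundant.
Drop T4: Parkview uncovered — not redundant.
Drop T5: Riverside uncovered — not redundant.
1 redundant: T2.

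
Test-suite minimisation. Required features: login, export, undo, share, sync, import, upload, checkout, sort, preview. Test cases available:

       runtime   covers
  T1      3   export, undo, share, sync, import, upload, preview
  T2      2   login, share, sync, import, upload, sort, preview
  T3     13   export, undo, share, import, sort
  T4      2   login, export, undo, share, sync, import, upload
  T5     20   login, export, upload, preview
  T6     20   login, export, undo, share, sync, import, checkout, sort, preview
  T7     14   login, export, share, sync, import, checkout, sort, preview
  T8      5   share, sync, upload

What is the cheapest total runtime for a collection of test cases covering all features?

T4, T7 cover every feature at runtime 2 + 14 = 16.
Any cover uses at least 2 test cases; among all covering selections none totals below 16.
Greedy by coverage-per-runtime would pick T2, T4, T7 for 18 — worse than the optimum 16.

16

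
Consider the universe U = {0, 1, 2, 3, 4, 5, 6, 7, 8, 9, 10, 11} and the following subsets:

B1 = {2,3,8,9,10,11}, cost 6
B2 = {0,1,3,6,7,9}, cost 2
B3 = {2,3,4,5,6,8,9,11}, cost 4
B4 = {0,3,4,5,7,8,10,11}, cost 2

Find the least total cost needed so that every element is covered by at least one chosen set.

8

B2, B3, B4 cover every element at cost 2 + 4 + 2 = 8.
Any cover uses at least 3 sets; among all covering selections none totals below 8.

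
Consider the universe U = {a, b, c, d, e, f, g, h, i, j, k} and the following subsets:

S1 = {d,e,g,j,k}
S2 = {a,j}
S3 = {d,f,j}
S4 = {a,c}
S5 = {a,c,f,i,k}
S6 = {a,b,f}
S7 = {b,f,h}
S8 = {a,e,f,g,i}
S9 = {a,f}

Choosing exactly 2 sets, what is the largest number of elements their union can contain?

9

Choosing S1, S5 covers {a, c, d, e, f, g, i, j, k} — 9 elements.
No choice of 2 sets does better; here b, h are left uncovered.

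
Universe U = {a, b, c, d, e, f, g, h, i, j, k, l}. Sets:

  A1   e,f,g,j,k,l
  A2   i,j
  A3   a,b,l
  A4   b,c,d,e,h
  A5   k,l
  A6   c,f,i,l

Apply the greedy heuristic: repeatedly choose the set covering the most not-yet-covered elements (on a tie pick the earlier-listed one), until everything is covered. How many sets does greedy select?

Pick 1: A1 covers 6 new elements (e, f, g, j, k, l).
Pick 2: A4 covers 4 new elements (b, c, d, h).
Pick 3: A2 covers 1 new elements (i).
Pick 4: A3 covers 1 new elements (a).
Greedy uses 4 sets.

4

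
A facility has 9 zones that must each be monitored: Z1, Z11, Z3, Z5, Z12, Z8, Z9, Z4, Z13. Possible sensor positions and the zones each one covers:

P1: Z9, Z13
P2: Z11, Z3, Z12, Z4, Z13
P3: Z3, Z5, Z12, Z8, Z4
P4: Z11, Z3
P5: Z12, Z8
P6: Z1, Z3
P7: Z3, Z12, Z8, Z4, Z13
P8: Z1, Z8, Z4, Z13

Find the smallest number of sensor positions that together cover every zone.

4

P1, P2, P3, P6 together cover {Z1, Z11, Z3, Z5, Z12, Z8, Z9, Z4, Z13} — every zone.
No 3 of the 8 sensor positions cover everything (all 56 triples fall short), so 4 is minimum.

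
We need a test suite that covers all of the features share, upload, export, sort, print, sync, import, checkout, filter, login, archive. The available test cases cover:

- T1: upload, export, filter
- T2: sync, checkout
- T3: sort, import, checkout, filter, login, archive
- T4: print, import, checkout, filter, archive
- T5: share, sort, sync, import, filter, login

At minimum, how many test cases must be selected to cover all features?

T1, T4, T5 together cover {share, upload, export, sort, print, sync, import, checkout, filter, login, archive} — every feature.
No 2 of the 5 test cases cover everything (all 10 pairs fall short), so 3 is minimum.
Greedy (largest uncovered first) would take T3, T1, T5, T4 — 4 test cases — but 3 suffice.

3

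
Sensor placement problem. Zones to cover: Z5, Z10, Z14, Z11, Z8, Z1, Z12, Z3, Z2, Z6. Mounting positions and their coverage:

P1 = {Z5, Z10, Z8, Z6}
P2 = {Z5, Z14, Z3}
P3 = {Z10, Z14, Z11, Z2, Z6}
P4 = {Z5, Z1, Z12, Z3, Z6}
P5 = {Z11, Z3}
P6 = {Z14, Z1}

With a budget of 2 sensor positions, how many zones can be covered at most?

Choosing P3, P4 covers {Z5, Z10, Z14, Z11, Z1, Z12, Z3, Z2, Z6} — 9 zones.
No choice of 2 sensor positions does better; here Z8 is left uncovered.

9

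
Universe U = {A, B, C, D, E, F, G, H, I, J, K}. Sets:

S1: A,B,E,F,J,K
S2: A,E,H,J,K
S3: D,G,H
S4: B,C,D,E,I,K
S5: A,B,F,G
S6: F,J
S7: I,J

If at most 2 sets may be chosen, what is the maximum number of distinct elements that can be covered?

9

Choosing S1, S3 covers {A, B, D, E, F, G, H, J, K} — 9 elements.
No choice of 2 sets does better; here C, I are left uncovered.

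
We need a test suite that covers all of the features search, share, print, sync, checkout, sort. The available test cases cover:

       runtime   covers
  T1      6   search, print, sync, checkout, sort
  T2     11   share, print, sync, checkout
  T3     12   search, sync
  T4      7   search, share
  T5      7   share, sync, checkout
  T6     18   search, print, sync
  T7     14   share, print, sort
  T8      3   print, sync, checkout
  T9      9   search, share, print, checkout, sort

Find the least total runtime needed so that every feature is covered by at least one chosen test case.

T8, T9 cover every feature at runtime 3 + 9 = 12.
Any cover uses at least 2 test cases; among all covering selections none totals below 12.

12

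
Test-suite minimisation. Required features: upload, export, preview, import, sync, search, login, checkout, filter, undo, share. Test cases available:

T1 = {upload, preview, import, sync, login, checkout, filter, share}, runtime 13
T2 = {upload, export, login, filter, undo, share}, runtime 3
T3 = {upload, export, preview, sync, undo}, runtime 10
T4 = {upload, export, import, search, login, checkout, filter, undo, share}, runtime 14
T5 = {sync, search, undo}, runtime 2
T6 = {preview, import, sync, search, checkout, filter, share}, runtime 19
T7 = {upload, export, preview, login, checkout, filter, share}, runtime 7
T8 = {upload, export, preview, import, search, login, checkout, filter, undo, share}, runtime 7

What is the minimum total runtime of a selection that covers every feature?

T5, T8 cover every feature at runtime 2 + 7 = 9.
Any cover uses at least 2 test cases; among all covering selections none totals below 9.
Greedy by coverage-per-runtime would pick T2, T5, T8 for 12 — worse than the optimum 9.

9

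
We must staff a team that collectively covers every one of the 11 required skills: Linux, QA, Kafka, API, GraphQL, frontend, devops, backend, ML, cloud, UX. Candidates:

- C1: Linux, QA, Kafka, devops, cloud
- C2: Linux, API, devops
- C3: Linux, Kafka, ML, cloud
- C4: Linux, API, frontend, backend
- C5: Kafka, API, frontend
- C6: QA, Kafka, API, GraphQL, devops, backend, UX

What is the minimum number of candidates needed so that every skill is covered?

C3, C4, C6 together cover {Linux, QA, Kafka, API, GraphQL, frontend, devops, backend, ML, cloud, UX} — every skill.
No 2 of the 6 candidates cover everything (all 15 pairs fall short), so 3 is minimum.

3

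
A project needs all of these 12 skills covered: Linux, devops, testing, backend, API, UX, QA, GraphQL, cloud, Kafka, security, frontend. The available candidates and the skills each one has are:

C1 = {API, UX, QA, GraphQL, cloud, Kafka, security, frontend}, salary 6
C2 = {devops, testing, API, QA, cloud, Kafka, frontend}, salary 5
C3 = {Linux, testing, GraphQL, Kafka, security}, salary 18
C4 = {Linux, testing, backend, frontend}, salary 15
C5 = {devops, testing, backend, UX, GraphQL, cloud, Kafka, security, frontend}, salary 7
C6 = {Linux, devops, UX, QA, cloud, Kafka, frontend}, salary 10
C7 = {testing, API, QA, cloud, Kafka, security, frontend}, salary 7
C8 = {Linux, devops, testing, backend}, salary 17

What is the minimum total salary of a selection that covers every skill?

C2, C5, C6 cover every skill at salary 5 + 7 + 10 = 22.
Any cover uses at least 2 candidates; among all covering selections none totals below 22.

22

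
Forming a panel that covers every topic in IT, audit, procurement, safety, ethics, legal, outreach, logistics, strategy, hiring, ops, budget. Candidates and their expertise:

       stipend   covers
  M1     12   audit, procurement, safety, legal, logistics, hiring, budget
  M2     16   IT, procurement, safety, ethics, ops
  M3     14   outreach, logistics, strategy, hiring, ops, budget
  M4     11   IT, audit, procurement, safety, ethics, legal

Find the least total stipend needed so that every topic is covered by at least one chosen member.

M3, M4 cover every topic at stipend 14 + 11 = 25.
Any cover uses at least 2 members; among all covering selections none totals below 25.

25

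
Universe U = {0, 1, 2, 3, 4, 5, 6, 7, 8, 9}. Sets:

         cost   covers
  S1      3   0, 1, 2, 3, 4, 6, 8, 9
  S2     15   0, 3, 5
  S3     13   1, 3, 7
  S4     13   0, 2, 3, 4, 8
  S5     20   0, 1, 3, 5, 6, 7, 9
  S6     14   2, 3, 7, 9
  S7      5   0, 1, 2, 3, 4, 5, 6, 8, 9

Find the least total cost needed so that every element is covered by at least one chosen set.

S3, S7 cover every element at cost 13 + 5 = 18.
Any cover uses at least 2 sets; among all covering selections none totals below 18.
Greedy by coverage-per-cost would pick S1, S7, S3 for 21 — worse than the optimum 18.

18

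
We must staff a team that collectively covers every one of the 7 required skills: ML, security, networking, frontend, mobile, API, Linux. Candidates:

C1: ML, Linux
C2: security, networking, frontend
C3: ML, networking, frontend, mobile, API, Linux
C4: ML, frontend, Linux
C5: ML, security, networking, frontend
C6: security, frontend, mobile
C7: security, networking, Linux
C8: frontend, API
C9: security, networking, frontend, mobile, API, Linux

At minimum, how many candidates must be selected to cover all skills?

C1, C9 together cover {ML, security, networking, frontend, mobile, API, Linux} — every skill.
No single candidate contains all 7 skills, so 2 is optimal.

2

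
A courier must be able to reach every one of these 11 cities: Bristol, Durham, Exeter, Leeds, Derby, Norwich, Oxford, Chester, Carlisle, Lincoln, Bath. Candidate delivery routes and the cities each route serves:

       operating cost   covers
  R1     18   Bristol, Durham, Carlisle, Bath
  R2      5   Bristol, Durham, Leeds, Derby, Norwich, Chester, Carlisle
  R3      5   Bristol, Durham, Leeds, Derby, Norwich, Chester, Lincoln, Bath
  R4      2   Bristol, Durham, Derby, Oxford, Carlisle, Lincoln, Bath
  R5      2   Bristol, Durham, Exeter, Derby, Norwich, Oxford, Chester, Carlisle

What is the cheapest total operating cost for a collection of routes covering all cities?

7

R3, R5 cover every city at operating cost 5 + 2 = 7.
Any cover uses at least 2 routes; among all covering selections none totals below 7.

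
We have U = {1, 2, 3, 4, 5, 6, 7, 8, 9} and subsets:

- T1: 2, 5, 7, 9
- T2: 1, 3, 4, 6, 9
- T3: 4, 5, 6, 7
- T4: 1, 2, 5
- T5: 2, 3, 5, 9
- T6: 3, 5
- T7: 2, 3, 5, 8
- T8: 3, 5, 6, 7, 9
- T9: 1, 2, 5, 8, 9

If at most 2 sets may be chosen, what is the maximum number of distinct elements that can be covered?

Choosing T1, T2 covers {1, 2, 3, 4, 5, 6, 7, 9} — 8 elements.
No choice of 2 sets does better; here 8 is left uncovered.

8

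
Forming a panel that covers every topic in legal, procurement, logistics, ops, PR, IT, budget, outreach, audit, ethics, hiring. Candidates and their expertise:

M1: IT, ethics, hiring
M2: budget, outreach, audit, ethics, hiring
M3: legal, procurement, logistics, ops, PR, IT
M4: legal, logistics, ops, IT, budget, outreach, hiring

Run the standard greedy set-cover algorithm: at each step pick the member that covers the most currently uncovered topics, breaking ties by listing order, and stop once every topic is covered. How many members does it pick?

3

Pick 1: M4 covers 7 new topics (legal, logistics, ops, IT, budget, outreach, hiring).
Pick 2: M2 covers 2 new topics (audit, ethics).
Pick 3: M3 covers 2 new topics (procurement, PR).
Greedy uses 3 members. (The true minimum is 2.)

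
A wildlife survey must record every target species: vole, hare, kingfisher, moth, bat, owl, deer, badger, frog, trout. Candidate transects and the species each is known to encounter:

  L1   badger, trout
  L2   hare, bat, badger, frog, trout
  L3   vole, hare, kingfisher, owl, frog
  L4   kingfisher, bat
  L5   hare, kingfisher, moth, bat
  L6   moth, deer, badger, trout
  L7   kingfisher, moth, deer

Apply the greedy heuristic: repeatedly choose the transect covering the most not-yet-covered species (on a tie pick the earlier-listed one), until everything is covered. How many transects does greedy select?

3

Pick 1: L2 covers 5 new species (hare, bat, badger, frog, trout).
Pick 2: L3 covers 3 new species (vole, kingfisher, owl).
Pick 3: L6 covers 2 new species (moth, deer).
Greedy uses 3 transects.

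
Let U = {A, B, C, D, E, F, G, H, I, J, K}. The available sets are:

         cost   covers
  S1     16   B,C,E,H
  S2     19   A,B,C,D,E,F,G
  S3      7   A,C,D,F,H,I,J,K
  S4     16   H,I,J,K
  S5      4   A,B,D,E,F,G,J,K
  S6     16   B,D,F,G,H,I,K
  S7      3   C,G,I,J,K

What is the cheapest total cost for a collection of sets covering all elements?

11

S3, S5 cover every element at cost 7 + 4 = 11.
Any cover uses at least 2 sets; among all covering selections none totals below 11.
Greedy by coverage-per-cost would pick S5, S7, S3 for 14 — worse than the optimum 11.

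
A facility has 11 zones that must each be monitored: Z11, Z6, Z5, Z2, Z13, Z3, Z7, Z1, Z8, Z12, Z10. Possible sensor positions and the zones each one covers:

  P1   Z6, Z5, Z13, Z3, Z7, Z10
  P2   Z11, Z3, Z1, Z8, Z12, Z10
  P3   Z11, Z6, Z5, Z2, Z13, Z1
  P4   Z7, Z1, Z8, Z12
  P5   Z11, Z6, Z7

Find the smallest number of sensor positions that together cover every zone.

P1, P2, P3 together cover {Z11, Z6, Z5, Z2, Z13, Z3, Z7, Z1, Z8, Z12, Z10} — every zone.
No 2 of the 5 sensor positions cover everything (all 10 pairs fall short), so 3 is minimum.

3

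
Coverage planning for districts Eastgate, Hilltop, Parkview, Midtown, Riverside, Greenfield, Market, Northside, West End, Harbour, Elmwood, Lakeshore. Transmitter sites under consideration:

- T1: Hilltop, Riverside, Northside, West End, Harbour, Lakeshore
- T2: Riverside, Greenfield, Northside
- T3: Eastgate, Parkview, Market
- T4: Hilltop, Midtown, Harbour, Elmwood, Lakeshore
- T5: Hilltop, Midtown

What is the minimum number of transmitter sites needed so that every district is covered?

T1, T2, T3, T4 together cover {Eastgate, Hilltop, Parkview, Midtown, Riverside, Greenfield, Market, Northside, West End, Harbour, Elmwood, Lakeshore} — every district.
No 3 of the 5 transmitter sites cover everything (all 10 triples fall short), so 4 is minimum.

4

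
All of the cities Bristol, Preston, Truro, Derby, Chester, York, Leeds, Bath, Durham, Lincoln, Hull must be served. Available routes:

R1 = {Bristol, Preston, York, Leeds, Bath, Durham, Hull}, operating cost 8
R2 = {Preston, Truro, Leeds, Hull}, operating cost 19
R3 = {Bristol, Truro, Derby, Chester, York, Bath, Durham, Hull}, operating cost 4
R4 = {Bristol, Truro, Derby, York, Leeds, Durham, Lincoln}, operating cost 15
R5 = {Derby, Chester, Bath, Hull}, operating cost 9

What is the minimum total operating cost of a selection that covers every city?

R1, R3, R4 cover every city at operating cost 8 + 4 + 15 = 27.
Any cover uses at least 3 routes; among all covering selections none totals below 27.

27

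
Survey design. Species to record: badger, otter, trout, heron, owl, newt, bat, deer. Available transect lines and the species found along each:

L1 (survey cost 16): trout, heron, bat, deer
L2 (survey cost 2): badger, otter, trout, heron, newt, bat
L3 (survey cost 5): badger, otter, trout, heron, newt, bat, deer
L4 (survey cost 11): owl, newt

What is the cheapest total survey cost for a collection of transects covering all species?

L3, L4 cover every species at survey cost 5 + 11 = 16.
Any cover uses at least 2 transects; among all covering selections none totals below 16.
Greedy by coverage-per-survey cost would pick L2, L3, L4 for 18 — worse than the optimum 16.

16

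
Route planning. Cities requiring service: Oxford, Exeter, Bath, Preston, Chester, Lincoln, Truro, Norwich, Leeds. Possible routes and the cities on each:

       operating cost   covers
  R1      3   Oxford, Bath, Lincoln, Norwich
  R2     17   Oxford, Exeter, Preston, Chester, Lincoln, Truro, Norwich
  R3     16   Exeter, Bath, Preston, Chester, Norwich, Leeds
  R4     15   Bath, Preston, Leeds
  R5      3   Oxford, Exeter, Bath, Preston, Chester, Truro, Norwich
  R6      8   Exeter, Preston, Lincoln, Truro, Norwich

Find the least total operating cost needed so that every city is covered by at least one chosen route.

R1, R4, R5 cover every city at operating cost 3 + 15 + 3 = 21.
Any cover uses at least 2 routes; among all covering selections none totals below 21.

21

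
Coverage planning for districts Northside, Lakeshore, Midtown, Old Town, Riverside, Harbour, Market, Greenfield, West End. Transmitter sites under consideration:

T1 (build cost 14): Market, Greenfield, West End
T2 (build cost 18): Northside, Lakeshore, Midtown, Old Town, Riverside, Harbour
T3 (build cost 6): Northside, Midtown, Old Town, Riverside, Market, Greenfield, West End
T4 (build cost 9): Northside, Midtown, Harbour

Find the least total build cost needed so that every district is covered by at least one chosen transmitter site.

T2, T3 cover every district at build cost 18 + 6 = 24.
Any cover uses at least 2 transmitter sites; among all covering selections none totals below 24.

24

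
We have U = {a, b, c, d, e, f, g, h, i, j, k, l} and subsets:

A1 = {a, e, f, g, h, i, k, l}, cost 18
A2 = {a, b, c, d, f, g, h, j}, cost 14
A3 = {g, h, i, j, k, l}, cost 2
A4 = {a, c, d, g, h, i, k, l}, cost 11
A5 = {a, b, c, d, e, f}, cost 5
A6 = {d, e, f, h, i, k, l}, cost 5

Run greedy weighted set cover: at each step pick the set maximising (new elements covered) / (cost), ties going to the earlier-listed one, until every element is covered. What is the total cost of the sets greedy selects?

Pick 1: A3 adds 6 new (g, h, i, j, k, l) at cost 2 (ratio 6/2).
Pick 2: A5 adds 6 new (a, b, c, d, e, f) at cost 5 (ratio 6/5).
Greedy total cost: 2 + 5 = 7.

7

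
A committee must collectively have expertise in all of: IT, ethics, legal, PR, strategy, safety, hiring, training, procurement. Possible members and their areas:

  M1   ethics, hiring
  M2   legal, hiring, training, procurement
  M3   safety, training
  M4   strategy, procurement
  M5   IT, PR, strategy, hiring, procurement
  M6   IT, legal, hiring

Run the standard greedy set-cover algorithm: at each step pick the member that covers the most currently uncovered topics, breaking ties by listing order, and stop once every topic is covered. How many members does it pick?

4

Pick 1: M5 covers 5 new topics (IT, PR, strategy, hiring, procurement).
Pick 2: M2 covers 2 new topics (legal, training).
Pick 3: M1 covers 1 new topics (ethics).
Pick 4: M3 covers 1 new topics (safety).
Greedy uses 4 members.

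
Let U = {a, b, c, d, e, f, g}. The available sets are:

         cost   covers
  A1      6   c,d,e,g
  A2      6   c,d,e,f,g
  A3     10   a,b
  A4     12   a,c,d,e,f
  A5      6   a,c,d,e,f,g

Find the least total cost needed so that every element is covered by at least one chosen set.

A2, A3 cover every element at cost 6 + 10 = 16.
Any cover uses at least 2 sets; among all covering selections none totals below 16.

16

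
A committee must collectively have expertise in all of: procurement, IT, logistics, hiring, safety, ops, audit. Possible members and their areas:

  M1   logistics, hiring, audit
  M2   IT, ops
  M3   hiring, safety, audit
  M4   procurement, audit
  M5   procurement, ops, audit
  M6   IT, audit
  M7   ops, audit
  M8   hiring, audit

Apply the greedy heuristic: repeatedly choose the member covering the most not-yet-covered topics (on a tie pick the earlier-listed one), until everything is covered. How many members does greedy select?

4

Pick 1: M1 covers 3 new topics (logistics, hiring, audit).
Pick 2: M2 covers 2 new topics (IT, ops).
Pick 3: M3 covers 1 new topics (safety).
Pick 4: M4 covers 1 new topics (procurement).
Greedy uses 4 members.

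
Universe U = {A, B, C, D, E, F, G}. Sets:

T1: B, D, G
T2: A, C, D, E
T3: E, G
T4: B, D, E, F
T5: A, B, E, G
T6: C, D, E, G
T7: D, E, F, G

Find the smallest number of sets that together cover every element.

3

T1, T2, T4 together cover {A, B, C, D, E, F, G} — every element.
No 2 of the 7 sets cover everything (all 21 pairs fall short), so 3 is minimum.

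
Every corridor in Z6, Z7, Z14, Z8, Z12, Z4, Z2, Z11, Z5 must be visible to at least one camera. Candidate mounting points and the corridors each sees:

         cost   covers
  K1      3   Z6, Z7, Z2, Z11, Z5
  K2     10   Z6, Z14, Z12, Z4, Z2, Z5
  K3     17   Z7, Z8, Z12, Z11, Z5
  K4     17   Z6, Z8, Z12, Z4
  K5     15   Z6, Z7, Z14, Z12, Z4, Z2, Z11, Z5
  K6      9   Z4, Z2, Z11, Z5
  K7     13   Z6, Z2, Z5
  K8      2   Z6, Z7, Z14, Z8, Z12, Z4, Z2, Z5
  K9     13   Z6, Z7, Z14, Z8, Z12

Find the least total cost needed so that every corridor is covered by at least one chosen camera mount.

K1, K8 cover every corridor at cost 3 + 2 = 5.
Any cover uses at least 2 camera mounts; among all covering selections none totals below 5.

5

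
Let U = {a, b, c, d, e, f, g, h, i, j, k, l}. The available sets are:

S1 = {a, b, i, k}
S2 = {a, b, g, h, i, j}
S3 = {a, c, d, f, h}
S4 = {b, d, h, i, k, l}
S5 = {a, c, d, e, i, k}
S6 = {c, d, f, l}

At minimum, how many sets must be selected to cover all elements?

S2, S5, S6 together cover {a, b, c, d, e, f, g, h, i, j, k, l} — every element.
No 2 of the 6 sets cover everything (all 15 pairs fall short), so 3 is minimum.

3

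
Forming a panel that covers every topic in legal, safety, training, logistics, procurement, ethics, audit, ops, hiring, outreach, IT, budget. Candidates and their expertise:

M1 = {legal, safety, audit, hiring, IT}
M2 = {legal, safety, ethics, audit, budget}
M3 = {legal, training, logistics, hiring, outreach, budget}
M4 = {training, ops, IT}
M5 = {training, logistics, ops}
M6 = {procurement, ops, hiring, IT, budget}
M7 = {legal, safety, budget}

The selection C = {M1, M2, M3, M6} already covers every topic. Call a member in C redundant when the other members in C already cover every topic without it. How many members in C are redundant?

Drop M1: the rest still cover every topic — redundant.
Drop M2: ethics uncovered — not redundant.
Drop M3: training, logistics, outreach uncovered — not redundant.
Drop M6: procurement, ops uncovered — not redundant.
1 redundant: M1.

1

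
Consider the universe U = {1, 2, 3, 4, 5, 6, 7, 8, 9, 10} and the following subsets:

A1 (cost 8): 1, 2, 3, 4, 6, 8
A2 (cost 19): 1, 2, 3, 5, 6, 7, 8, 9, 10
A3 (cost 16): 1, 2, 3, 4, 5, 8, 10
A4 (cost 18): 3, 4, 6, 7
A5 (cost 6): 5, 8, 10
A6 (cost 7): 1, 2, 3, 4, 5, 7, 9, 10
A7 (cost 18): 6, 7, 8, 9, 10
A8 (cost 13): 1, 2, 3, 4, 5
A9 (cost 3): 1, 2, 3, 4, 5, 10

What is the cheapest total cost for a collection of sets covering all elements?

A1, A6 cover every element at cost 8 + 7 = 15.
Any cover uses at least 2 sets; among all covering selections none totals below 15.
Greedy by coverage-per-cost would pick A9, A6, A1 for 18 — worse than the optimum 15.

15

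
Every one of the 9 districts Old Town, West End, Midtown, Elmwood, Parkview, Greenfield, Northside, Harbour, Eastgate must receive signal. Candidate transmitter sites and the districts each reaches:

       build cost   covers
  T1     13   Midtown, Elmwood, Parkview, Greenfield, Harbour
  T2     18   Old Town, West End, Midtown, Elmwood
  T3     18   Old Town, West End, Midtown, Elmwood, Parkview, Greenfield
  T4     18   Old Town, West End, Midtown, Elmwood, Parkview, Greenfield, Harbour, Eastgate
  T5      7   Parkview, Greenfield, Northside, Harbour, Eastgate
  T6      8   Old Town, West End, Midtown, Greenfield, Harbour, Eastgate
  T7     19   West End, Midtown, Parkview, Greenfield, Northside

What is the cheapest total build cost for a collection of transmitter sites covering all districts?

25

T2, T5 cover every district at build cost 18 + 7 = 25.
Any cover uses at least 2 transmitter sites; among all covering selections none totals below 25.
Greedy by coverage-per-build cost would pick T6, T5, T1 for 28 — worse than the optimum 25.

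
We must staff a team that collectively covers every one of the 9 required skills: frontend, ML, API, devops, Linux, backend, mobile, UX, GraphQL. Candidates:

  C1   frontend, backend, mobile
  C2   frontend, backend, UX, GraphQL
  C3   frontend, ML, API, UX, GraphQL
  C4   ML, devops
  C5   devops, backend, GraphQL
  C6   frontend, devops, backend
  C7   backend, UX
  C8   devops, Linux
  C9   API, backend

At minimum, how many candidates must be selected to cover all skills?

C1, C3, C8 together cover {frontend, ML, API, devops, Linux, backend, mobile, UX, GraphQL} — every skill.
No 2 of the 9 candidates cover everything (all 36 pairs fall short), so 3 is minimum.

3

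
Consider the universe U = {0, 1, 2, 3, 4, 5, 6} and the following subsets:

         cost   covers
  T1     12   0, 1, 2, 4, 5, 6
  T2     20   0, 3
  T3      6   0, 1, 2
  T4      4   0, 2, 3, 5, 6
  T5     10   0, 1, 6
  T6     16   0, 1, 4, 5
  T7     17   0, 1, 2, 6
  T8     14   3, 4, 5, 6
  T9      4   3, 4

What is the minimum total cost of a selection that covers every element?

14

T3, T4, T9 cover every element at cost 6 + 4 + 4 = 14.
Any cover uses at least 2 sets; among all covering selections none totals below 14.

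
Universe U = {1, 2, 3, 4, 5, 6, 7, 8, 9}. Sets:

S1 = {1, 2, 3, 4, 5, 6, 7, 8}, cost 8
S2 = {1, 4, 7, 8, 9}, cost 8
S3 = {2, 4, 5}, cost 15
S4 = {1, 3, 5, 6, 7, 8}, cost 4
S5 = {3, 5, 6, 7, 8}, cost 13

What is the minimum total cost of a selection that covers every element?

S1, S2 cover every element at cost 8 + 8 = 16.
Any cover uses at least 2 sets; among all covering selections none totals below 16.
Greedy by coverage-per-cost would pick S4, S1, S2 for 20 — worse than the optimum 16.

16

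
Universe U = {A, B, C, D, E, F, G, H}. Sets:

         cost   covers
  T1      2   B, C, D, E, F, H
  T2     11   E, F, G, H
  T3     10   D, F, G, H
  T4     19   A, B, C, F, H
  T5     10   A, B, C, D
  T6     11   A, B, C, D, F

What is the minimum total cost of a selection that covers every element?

T2, T5 cover every element at cost 11 + 10 = 21.
Any cover uses at least 2 sets; among all covering selections none totals below 21.
Greedy by coverage-per-cost would pick T1, T3, T5 for 22 — worse than the optimum 21.

21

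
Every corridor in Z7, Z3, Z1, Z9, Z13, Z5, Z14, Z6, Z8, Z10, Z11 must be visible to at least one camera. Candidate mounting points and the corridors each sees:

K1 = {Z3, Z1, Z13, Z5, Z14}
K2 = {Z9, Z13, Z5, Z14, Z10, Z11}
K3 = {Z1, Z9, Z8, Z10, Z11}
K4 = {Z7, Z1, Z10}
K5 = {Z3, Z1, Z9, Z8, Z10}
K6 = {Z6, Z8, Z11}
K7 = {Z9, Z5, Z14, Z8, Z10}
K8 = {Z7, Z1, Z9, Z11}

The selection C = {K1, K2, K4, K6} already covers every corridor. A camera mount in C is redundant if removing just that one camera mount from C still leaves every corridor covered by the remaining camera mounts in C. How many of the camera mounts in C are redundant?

Drop K1: Z3 uncovered — not redundant.
Drop K2: Z9 uncovered — not redundant.
Drop K4: Z7 uncovered — not redundant.
Drop K6: Z6, Z8 uncovered — not redundant.
None of the camera mounts in C is redundant.

0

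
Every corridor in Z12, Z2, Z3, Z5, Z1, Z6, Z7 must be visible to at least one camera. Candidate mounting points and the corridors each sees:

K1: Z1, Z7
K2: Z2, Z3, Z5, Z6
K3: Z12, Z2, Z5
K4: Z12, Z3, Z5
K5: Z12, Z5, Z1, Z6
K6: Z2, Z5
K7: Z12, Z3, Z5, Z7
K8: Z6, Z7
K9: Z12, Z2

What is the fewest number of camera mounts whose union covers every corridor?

K1, K2, K3 together cover {Z12, Z2, Z3, Z5, Z1, Z6, Z7} — every corridor.
No 2 of the 9 camera mounts cover everything (all 36 pairs fall short), so 3 is minimum.

3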